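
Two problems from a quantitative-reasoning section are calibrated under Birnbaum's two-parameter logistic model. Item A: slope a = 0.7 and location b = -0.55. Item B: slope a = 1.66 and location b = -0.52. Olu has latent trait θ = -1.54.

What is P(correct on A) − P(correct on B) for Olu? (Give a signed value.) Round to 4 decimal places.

P(θ) = 1 / (1 + exp(−a(θ − b)))
P_A = 0.3334
P_B = 0.1554
P_A − P_B = 0.1780

0.1780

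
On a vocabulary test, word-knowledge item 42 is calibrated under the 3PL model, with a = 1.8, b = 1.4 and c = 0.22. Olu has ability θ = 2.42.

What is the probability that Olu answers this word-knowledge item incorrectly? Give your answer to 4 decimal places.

P(θ) = c + (1 − c) · 1 / (1 + exp(−a(θ − b)))
Exponent: 1.8 × (2.42 − 1.4) = 1.8360
1/(1 + e^{-1.8360}) = 0.8625
P = 0.22 + 0.78 × 0.8625 = 0.8927
P(incorrect) = 1 − 0.8927 = 0.1073

0.1073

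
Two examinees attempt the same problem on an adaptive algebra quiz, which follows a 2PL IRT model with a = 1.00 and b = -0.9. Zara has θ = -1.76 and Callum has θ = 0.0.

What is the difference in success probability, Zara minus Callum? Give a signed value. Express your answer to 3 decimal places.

P(θ) = 1 / (1 + exp(−a(θ − b)))
P(Zara) = 0.2973  [exponent -0.8600]
P(Callum) = 0.7109  [exponent 0.9000]
Difference = 0.2973 − 0.7109 = -0.4136

-0.414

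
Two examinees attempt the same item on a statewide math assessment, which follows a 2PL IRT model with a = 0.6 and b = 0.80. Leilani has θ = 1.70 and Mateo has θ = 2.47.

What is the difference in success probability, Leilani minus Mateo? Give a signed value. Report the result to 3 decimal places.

-0.100

P(θ) = 1 / (1 + exp(−a(θ − b)))
P(Leilani) = 0.6318  [exponent 0.5400]
P(Mateo) = 0.7315  [exponent 1.0020]
Difference = 0.6318 − 0.7315 = -0.0996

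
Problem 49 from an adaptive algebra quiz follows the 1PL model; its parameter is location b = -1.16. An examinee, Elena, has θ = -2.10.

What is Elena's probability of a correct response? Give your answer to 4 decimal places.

P(θ) = 1 / (1 + exp(−(θ − b)))
Exponent: (-2.10 − (-1.16)) = -0.9400
1/(1 + e^{0.9400}) = 0.2809
P = 0.2809

0.2809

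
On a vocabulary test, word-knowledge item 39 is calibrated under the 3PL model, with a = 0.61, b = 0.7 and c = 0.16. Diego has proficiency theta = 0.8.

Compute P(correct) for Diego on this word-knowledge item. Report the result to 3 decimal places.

P(theta) = c + (1 − c) · 1 / (1 + exp(−a(theta − b)))
Exponent: 0.61 × (0.8 − 0.7) = 0.0610
1/(1 + e^{-0.0610}) = 0.5152
P = 0.16 + 0.84 × 0.5152 = 0.5928

0.593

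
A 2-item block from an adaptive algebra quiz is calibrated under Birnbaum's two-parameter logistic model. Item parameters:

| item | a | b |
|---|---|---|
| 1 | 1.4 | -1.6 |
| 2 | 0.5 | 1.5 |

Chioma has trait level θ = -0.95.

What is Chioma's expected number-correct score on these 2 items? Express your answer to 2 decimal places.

P(θ) = 1 / (1 + exp(−a(θ − b)))
P_1 = 1/(1+e^{-0.9100}) = 0.7130
P_2 = 1/(1+e^{1.2250}) = 0.2271
E[score] = 0.7130 + 0.2271 = 0.9401

0.94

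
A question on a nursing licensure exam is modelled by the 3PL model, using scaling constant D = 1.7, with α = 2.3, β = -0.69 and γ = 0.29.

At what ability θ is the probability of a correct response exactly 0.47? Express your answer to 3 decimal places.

P(θ) = γ + (1 − γ) · 1 / (1 + exp(−D·α(θ − β)))
Remove guessing floor: (0.47 − 0.29)/(1 − 0.29) = 0.2535
logit = ln(0.2535/0.7465) = -1.0799
θ = β + logit/(1.7·α) = -0.69 + (-1.0799)/3.9100 = -0.9662

-0.966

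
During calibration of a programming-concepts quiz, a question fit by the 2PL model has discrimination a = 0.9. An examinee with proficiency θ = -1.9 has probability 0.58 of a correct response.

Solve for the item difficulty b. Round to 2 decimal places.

-2.26

P(θ) = 1 / (1 + exp(−a(θ − b)))
logit(0.58) = ln(0.58/0.42) = 0.3228
b = θ − logit/(a) = -1.9 − 0.3228/0.9000 = -2.2586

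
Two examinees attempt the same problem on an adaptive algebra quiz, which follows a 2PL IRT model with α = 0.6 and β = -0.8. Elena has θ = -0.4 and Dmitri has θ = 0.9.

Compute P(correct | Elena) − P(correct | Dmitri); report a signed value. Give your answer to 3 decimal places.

P(θ) = 1 / (1 + exp(−α(θ − β)))
P(Elena) = 0.5597  [exponent 0.2400]
P(Dmitri) = 0.7350  [exponent 1.0200]
Difference = 0.5597 − 0.7350 = -0.1753

-0.175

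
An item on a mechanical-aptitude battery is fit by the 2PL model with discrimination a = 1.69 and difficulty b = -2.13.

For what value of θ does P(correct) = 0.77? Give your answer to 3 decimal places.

P(θ) = 1 / (1 + exp(−a(θ − b)))
logit = ln(0.7700/0.2300) = 1.2083
θ = b + logit/(a) = -2.13 + 1.2083/1.6900 = -1.4150

-1.415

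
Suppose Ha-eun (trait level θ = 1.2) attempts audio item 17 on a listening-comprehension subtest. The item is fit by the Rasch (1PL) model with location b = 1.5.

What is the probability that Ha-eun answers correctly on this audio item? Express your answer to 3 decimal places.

0.426

P(θ) = 1 / (1 + exp(−(θ − b)))
Exponent: (1.2 − 1.5) = -0.3000
1/(1 + e^{0.3000}) = 0.4256
P = 0.4256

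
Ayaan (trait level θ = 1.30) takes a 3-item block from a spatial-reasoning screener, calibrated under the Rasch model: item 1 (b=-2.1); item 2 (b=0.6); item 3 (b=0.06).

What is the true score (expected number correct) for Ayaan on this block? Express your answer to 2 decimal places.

2.41

P(θ) = 1 / (1 + exp(−(θ − b)))
P_1 = 1/(1+e^{-3.4000}) = 0.9677
P_2 = 1/(1+e^{-0.7000}) = 0.6682
P_3 = 1/(1+e^{-1.2400}) = 0.7756
E[score] = 0.9677 + 0.6682 + 0.7756 = 2.4115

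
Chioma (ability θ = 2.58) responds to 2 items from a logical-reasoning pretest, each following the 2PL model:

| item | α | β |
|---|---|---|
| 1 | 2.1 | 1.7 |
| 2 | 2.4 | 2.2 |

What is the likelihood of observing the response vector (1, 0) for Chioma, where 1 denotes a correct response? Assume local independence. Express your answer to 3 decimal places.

0.248

P(θ) = 1 / (1 + exp(−α(θ − β)))
P_1 = 1/(1+e^{-1.8480}) = 0.8639
P_2 = 1/(1+e^{-0.9120}) = 0.7134
L = P_1 × (1−P_2) = 0.8639 × 0.2866 = 0.24758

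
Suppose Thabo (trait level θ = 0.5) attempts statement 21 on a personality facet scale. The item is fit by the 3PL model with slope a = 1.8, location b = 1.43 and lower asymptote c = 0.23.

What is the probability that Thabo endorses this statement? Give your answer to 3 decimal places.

P(θ) = c + (1 − c) · 1 / (1 + exp(−a(θ − b)))
Exponent: 1.8 × (0.5 − 1.43) = -1.6740
1/(1 + e^{1.6740}) = 0.1579
P = 0.23 + 0.77 × 0.1579 = 0.3516

0.352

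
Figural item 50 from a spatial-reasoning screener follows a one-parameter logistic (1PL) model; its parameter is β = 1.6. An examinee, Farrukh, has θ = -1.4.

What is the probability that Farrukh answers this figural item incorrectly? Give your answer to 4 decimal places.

P(θ) = 1 / (1 + exp(−(θ − β)))
Exponent: (-1.4 − 1.6) = -3.0000
1/(1 + e^{3.0000}) = 0.0474
P = 0.0474
P(incorrect) = 1 − 0.0474 = 0.9526

0.9526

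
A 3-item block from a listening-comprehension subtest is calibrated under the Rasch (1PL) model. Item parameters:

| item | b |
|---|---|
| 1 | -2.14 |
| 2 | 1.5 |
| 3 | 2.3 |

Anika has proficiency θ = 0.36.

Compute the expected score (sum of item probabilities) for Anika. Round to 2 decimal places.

1.29

P(θ) = 1 / (1 + exp(−(θ − b)))
P_1 = 1/(1+e^{-2.5000}) = 0.9241
P_2 = 1/(1+e^{1.1400}) = 0.2423
P_3 = 1/(1+e^{1.9400}) = 0.1256
E[score] = 0.9241 + 0.2423 + 0.1256 = 1.2921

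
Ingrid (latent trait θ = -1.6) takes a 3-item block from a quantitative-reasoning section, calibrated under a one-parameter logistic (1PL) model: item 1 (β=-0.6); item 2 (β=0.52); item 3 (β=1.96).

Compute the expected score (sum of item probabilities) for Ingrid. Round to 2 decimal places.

P(θ) = 1 / (1 + exp(−(θ − β)))
P_1 = 1/(1+e^{1.0000}) = 0.2689
P_2 = 1/(1+e^{2.1200}) = 0.1072
P_3 = 1/(1+e^{3.5600}) = 0.0277
E[score] = 0.2689 + 0.1072 + 0.0277 = 0.4038

0.40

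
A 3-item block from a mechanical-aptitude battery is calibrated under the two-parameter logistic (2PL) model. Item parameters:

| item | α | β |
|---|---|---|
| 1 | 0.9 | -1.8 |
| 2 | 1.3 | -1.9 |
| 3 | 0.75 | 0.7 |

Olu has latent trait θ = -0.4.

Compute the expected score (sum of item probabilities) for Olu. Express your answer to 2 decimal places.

1.96

P(θ) = 1 / (1 + exp(−α(θ − β)))
P_1 = 1/(1+e^{-1.2600}) = 0.7790
P_2 = 1/(1+e^{-1.9500}) = 0.8754
P_3 = 1/(1+e^{0.8250}) = 0.3047
E[score] = 0.7790 + 0.8754 + 0.3047 = 1.9592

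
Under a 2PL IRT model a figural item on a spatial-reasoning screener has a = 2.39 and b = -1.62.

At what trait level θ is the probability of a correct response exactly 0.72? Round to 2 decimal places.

-1.22

P(θ) = 1 / (1 + exp(−a(θ − b)))
logit = ln(0.7200/0.2800) = 0.9445
θ = b + logit/(a) = -1.62 + 0.9445/2.3900 = -1.2248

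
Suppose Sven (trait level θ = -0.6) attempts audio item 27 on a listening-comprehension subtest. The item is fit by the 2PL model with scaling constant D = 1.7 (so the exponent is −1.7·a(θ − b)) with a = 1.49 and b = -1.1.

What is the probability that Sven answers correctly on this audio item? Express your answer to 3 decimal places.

0.780

P(θ) = 1 / (1 + exp(−D·a(θ − b)))
Exponent: 1.7 × 1.49 × (-0.6 − (-1.1)) = 1.2665
1/(1 + e^{-1.2665}) = 0.7801
P = 0.7801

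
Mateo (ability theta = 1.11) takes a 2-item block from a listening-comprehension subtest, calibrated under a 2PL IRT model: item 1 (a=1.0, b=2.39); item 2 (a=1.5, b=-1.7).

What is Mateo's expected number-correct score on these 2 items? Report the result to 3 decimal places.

1.203

P(theta) = 1 / (1 + exp(−a(theta − b)))
P_1 = 1/(1+e^{1.2800}) = 0.2176
P_2 = 1/(1+e^{-4.2150}) = 0.9854
E[score] = 0.2176 + 0.9854 = 1.2030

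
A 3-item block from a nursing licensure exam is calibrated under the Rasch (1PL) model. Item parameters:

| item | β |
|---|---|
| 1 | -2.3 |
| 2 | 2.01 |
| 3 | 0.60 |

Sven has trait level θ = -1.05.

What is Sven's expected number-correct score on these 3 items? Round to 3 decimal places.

P(θ) = 1 / (1 + exp(−(θ − β)))
P_1 = 1/(1+e^{-1.2500}) = 0.7773
P_2 = 1/(1+e^{3.0600}) = 0.0448
P_3 = 1/(1+e^{1.6500}) = 0.1611
E[score] = 0.7773 + 0.0448 + 0.1611 = 0.9832

0.983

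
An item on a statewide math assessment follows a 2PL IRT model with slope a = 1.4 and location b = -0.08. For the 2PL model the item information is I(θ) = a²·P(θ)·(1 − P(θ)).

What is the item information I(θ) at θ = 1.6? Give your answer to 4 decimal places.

P = 1/(1+e^{-2.3520}) = 0.9131
P(1−P) = 0.9131 × 0.0869 = 0.0794
I = a² × P(1−P) = 1.4² × 0.0794 = 0.15553

0.1555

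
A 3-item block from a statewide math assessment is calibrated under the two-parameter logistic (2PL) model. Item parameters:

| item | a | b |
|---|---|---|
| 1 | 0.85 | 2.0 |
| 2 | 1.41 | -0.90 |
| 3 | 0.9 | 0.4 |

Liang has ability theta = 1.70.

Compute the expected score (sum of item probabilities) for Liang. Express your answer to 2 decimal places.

2.17

P(theta) = 1 / (1 + exp(−a(theta − b)))
P_1 = 1/(1+e^{0.2550}) = 0.4366
P_2 = 1/(1+e^{-3.6660}) = 0.9751
P_3 = 1/(1+e^{-1.1700}) = 0.7631
E[score] = 0.4366 + 0.9751 + 0.7631 = 2.1748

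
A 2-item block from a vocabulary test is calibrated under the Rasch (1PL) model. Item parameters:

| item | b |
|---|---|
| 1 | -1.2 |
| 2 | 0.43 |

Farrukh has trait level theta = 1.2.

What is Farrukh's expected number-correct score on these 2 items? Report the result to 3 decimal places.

1.600

P(theta) = 1 / (1 + exp(−(theta − b)))
P_1 = 1/(1+e^{-2.4000}) = 0.9168
P_2 = 1/(1+e^{-0.7700}) = 0.6835
E[score] = 0.9168 + 0.6835 = 1.6003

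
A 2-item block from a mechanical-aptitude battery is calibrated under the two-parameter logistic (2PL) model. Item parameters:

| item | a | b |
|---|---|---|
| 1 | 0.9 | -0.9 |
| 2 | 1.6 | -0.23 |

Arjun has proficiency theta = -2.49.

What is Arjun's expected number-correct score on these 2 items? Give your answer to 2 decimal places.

0.22

P(theta) = 1 / (1 + exp(−a(theta − b)))
P_1 = 1/(1+e^{1.4310}) = 0.1929
P_2 = 1/(1+e^{3.6160}) = 0.0262
E[score] = 0.1929 + 0.0262 = 0.2191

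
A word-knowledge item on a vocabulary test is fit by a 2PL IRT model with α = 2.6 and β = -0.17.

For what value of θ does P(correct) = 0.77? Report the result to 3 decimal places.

P(θ) = 1 / (1 + exp(−α(θ − β)))
logit = ln(0.7700/0.2300) = 1.2083
θ = β + logit/(α) = -0.17 + 1.2083/2.6000 = 0.2947

0.295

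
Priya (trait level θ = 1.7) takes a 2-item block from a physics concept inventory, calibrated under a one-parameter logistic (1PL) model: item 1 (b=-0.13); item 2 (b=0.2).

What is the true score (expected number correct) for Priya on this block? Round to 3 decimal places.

1.679

P(θ) = 1 / (1 + exp(−(θ − b)))
P_1 = 1/(1+e^{-1.8300}) = 0.8618
P_2 = 1/(1+e^{-1.5000}) = 0.8176
E[score] = 0.8618 + 0.8176 = 1.6793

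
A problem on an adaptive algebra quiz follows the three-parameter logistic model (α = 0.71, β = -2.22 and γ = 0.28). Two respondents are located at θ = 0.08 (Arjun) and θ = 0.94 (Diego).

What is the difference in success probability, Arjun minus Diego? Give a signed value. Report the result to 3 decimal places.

-0.049

P(θ) = γ + (1 − γ) · 1 / (1 + exp(−α(θ − β)))
P(Arjun) = 0.8823  [exponent 1.6330]
P(Diego) = 0.9309  [exponent 2.2436]
Difference = 0.8823 − 0.9309 = -0.0486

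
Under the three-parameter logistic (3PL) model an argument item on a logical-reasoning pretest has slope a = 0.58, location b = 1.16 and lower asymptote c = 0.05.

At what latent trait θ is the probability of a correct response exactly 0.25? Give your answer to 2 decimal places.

-1.12

P(θ) = c + (1 − c) · 1 / (1 + exp(−a(θ − b)))
Remove guessing floor: (0.25 − 0.05)/(1 − 0.05) = 0.2105
logit = ln(0.2105/0.7895) = -1.3218
θ = b + logit/(a) = 1.16 + (-1.3218)/0.5800 = -1.1189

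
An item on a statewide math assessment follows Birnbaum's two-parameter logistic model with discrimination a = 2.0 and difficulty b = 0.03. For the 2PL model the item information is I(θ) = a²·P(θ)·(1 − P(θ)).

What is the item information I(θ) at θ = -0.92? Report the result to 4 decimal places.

0.4527

P = 1/(1+e^{1.9000}) = 0.1301
P(1−P) = 0.1301 × 0.8699 = 0.1132
I = a² × P(1−P) = 2.0² × 0.1132 = 0.45272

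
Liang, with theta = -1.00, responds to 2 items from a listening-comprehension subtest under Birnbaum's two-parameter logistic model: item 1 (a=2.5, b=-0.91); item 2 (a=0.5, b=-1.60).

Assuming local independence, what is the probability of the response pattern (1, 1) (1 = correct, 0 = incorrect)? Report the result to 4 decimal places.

0.2550

P(theta) = 1 / (1 + exp(−a(theta − b)))
P_1 = 1/(1+e^{0.2250}) = 0.4440
P_2 = 1/(1+e^{-0.3000}) = 0.5744
L = P_1 × P_2 = 0.4440 × 0.5744 = 0.25504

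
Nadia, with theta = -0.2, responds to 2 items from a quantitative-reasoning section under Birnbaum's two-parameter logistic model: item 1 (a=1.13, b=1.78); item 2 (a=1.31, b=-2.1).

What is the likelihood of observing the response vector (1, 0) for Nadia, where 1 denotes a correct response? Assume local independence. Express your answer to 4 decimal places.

0.0074

P(theta) = 1 / (1 + exp(−a(theta − b)))
P_1 = 1/(1+e^{2.2374}) = 0.0964
P_2 = 1/(1+e^{-2.4890}) = 0.9234
L = P_1 × (1−P_2) = 0.0964 × 0.0766 = 0.00739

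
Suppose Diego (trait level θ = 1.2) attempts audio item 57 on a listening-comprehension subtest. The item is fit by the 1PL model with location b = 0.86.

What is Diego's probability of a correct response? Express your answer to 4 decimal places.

P(θ) = 1 / (1 + exp(−(θ − b)))
Exponent: (1.2 − 0.86) = 0.3400
1/(1 + e^{-0.3400}) = 0.5842
P = 0.5842

0.5842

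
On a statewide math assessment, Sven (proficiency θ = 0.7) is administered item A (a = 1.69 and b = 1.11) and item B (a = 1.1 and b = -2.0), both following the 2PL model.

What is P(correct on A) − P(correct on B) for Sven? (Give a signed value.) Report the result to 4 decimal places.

-0.6178

P(θ) = 1 / (1 + exp(−a(θ − b)))
P_A = 0.3334
P_B = 0.9512
P_A − P_B = -0.6178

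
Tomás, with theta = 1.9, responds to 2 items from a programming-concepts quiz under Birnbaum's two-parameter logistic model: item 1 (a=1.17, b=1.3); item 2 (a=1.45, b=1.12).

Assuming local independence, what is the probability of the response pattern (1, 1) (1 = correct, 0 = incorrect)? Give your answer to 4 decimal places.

P(theta) = 1 / (1 + exp(−a(theta − b)))
P_1 = 1/(1+e^{-0.7020}) = 0.6686
P_2 = 1/(1+e^{-1.1310}) = 0.7560
L = P_1 × P_2 = 0.6686 × 0.7560 = 0.50550

0.5055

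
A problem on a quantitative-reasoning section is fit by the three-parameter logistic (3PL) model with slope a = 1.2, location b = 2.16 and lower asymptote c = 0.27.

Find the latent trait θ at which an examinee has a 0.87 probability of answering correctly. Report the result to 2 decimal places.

P(θ) = c + (1 − c) · 1 / (1 + exp(−a(θ − b)))
Remove guessing floor: (0.87 − 0.27)/(1 − 0.27) = 0.8219
logit = ln(0.8219/0.1781) = 1.5294
θ = b + logit/(a) = 2.16 + 1.5294/1.2000 = 3.4345

3.43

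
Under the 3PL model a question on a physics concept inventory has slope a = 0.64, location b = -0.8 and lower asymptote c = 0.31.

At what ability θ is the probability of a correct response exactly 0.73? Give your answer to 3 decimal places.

P(θ) = c + (1 − c) · 1 / (1 + exp(−a(θ − b)))
Remove guessing floor: (0.73 − 0.31)/(1 − 0.31) = 0.6087
logit = ln(0.6087/0.3913) = 0.4418
θ = b + logit/(a) = -0.8 + 0.4418/0.6400 = -0.1096

-0.110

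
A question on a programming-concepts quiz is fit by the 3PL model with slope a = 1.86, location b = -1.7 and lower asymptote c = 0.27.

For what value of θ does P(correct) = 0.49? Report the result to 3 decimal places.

-2.152

P(θ) = c + (1 − c) · 1 / (1 + exp(−a(θ − b)))
Remove guessing floor: (0.49 − 0.27)/(1 − 0.27) = 0.3014
logit = ln(0.3014/0.6986) = -0.8408
θ = b + logit/(a) = -1.7 + (-0.8408)/1.8600 = -2.1520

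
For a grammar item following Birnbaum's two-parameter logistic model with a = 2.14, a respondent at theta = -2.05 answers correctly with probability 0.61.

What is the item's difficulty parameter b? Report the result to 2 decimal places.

P(theta) = 1 / (1 + exp(−a(theta − b)))
logit(0.61) = ln(0.61/0.39) = 0.4473
b = theta − logit/(a) = -2.05 − 0.4473/2.1400 = -2.2590

-2.26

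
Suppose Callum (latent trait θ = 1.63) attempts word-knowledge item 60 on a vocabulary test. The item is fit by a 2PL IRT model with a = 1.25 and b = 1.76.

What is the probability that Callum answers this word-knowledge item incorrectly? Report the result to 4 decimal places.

P(θ) = 1 / (1 + exp(−a(θ − b)))
Exponent: 1.25 × (1.63 − 1.76) = -0.1625
1/(1 + e^{0.1625}) = 0.4595
P(incorrect) = 1 − 0.4595 = 0.5405

0.5405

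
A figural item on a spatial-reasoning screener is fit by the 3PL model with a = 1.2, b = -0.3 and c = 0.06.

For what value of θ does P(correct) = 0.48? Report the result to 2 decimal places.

P(θ) = c + (1 − c) · 1 / (1 + exp(−a(θ − b)))
Remove guessing floor: (0.48 − 0.06)/(1 − 0.06) = 0.4468
logit = ln(0.4468/0.5532) = -0.2136
θ = b + logit/(a) = -0.3 + (-0.2136)/1.2000 = -0.4780

-0.48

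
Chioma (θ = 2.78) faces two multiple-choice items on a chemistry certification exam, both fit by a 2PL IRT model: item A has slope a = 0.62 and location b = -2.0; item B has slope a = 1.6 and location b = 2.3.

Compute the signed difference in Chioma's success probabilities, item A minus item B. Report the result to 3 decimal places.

0.268

P(θ) = 1 / (1 + exp(−a(θ − b)))
P_A = 0.9509
P_B = 0.6831
P_A − P_B = 0.2678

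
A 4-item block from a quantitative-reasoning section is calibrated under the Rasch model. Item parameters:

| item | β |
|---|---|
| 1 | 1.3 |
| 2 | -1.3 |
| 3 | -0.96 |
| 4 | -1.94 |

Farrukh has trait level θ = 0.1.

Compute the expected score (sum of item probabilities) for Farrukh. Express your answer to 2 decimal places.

2.66

P(θ) = 1 / (1 + exp(−(θ − β)))
P_1 = 1/(1+e^{1.2000}) = 0.2315
P_2 = 1/(1+e^{-1.4000}) = 0.8022
P_3 = 1/(1+e^{-1.0600}) = 0.7427
P_4 = 1/(1+e^{-2.0400}) = 0.8849
E[score] = 0.2315 + 0.8022 + 0.7427 + 0.8849 = 2.6613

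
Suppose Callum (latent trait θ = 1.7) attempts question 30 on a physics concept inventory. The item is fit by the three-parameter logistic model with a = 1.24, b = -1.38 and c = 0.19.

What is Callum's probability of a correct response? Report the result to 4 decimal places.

0.9826

P(θ) = c + (1 − c) · 1 / (1 + exp(−a(θ − b)))
Exponent: 1.24 × (1.7 − (-1.38)) = 3.8192
1/(1 + e^{-3.8192}) = 0.9785
P = 0.19 + 0.81 × 0.9785 = 0.9826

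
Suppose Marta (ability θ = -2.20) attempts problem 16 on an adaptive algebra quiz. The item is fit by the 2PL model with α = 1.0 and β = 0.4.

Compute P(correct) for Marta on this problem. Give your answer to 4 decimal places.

P(θ) = 1 / (1 + exp(−α(θ − β)))
Exponent: 1.0 × (-2.20 − 0.4) = -2.6000
1/(1 + e^{2.6000}) = 0.0691

0.0691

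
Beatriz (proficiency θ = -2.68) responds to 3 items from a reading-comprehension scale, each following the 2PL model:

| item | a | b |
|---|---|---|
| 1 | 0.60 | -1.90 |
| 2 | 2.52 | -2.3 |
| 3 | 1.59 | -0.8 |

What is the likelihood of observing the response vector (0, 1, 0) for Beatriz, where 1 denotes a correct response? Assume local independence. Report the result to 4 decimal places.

P(θ) = 1 / (1 + exp(−a(θ − b)))
P_1 = 1/(1+e^{0.4680}) = 0.3851
P_2 = 1/(1+e^{0.9576}) = 0.2774
P_3 = 1/(1+e^{2.9892}) = 0.0479
L = (1−P_1) × P_2 × (1−P_3) = 0.6149 × 0.2774 × 0.9521 = 0.16238

0.1624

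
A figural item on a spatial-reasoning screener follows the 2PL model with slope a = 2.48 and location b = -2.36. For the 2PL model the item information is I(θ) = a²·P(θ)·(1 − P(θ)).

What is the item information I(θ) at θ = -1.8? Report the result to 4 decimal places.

P = 1/(1+e^{-1.3888}) = 0.8004
P(1−P) = 0.8004 × 0.1996 = 0.1598
I = a² × P(1−P) = 2.48² × 0.1598 = 0.98258

0.9826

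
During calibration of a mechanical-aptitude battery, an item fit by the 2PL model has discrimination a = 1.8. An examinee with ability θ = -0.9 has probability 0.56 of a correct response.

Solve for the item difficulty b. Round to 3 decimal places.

-1.034

P(θ) = 1 / (1 + exp(−a(θ − b)))
logit(0.56) = ln(0.56/0.44) = 0.2412
b = θ − logit/(a) = -0.9 − 0.2412/1.8000 = -1.0340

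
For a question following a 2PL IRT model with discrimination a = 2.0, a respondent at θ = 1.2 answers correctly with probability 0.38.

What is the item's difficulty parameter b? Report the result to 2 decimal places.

P(θ) = 1 / (1 + exp(−a(θ − b)))
logit(0.38) = ln(0.38/0.62) = -0.4895
b = θ − logit/(a) = 1.2 − (-0.4895)/2.0000 = 1.4448

1.44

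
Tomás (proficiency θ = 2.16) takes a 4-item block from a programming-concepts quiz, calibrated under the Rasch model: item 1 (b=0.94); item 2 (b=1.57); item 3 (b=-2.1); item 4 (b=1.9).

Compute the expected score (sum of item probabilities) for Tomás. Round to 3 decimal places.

2.966

P(θ) = 1 / (1 + exp(−(θ − b)))
P_1 = 1/(1+e^{-1.2200}) = 0.7721
P_2 = 1/(1+e^{-0.5900}) = 0.6434
P_3 = 1/(1+e^{-4.2600}) = 0.9861
P_4 = 1/(1+e^{-0.2600}) = 0.5646
E[score] = 0.7721 + 0.6434 + 0.9861 + 0.5646 = 2.9661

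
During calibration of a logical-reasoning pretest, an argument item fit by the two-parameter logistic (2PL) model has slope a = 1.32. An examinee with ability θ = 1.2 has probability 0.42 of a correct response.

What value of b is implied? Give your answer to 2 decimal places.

1.44

P(θ) = 1 / (1 + exp(−a(θ − b)))
logit(0.42) = ln(0.42/0.58) = -0.3228
b = θ − logit/(a) = 1.2 − (-0.3228)/1.3200 = 1.4445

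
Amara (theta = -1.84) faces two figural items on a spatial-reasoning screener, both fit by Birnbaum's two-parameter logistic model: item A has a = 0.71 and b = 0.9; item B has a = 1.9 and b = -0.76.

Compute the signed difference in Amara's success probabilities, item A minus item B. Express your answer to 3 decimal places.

0.011

P(theta) = 1 / (1 + exp(−a(theta − b)))
P_A = 0.1251
P_B = 0.1139
P_A − P_B = 0.0112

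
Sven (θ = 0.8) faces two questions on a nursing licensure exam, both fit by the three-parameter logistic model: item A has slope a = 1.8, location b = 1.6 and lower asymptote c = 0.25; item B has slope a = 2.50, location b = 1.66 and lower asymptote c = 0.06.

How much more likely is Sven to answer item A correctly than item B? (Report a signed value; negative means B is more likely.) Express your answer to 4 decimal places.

P(θ) = c + (1 − c) · 1 / (1 + exp(−a(θ − b)))
P_A = 0.3937
P_B = 0.1581
P_A − P_B = 0.2356

0.2356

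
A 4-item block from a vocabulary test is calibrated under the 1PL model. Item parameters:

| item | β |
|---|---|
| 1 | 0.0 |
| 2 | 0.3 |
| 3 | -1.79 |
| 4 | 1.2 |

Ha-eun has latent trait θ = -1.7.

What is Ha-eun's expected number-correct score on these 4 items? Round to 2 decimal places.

0.85

P(θ) = 1 / (1 + exp(−(θ − β)))
P_1 = 1/(1+e^{1.7000}) = 0.1545
P_2 = 1/(1+e^{2.0000}) = 0.1192
P_3 = 1/(1+e^{-0.0900}) = 0.5225
P_4 = 1/(1+e^{2.9000}) = 0.0522
E[score] = 0.1545 + 0.1192 + 0.5225 + 0.0522 = 0.8483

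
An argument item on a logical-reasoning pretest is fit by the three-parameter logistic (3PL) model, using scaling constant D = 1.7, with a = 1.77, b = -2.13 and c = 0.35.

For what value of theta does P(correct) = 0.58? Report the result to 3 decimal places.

-2.330

P(theta) = c + (1 − c) · 1 / (1 + exp(−D·a(theta − b)))
Remove guessing floor: (0.58 − 0.35)/(1 − 0.35) = 0.3538
logit = ln(0.3538/0.6462) = -0.6022
theta = b + logit/(1.7·a) = -2.13 + (-0.6022)/3.0090 = -2.3301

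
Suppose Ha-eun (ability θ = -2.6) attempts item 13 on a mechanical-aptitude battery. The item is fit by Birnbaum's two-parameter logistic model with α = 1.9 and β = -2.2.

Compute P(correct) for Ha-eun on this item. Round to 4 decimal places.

0.3186

P(θ) = 1 / (1 + exp(−α(θ − β)))
Exponent: 1.9 × (-2.6 − (-2.2)) = -0.7600
1/(1 + e^{0.7600}) = 0.3186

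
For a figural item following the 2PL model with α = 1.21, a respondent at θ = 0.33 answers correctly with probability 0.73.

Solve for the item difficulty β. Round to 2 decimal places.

-0.49

P(θ) = 1 / (1 + exp(−α(θ − β)))
logit(0.73) = ln(0.73/0.27) = 0.9946
β = θ − logit/(α) = 0.33 − 0.9946/1.2100 = -0.4920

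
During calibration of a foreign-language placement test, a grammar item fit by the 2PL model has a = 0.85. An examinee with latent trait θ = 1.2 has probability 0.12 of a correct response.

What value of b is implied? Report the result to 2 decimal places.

P(θ) = 1 / (1 + exp(−a(θ − b)))
logit(0.12) = ln(0.12/0.88) = -1.9924
b = θ − logit/(a) = 1.2 − (-1.9924)/0.8500 = 3.5440

3.54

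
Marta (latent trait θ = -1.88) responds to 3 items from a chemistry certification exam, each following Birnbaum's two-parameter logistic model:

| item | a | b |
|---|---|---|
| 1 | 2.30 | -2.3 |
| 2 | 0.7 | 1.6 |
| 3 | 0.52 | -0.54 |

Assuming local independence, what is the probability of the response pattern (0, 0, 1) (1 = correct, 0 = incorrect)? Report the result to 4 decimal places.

P(θ) = 1 / (1 + exp(−a(θ − b)))
P_1 = 1/(1+e^{-0.9660}) = 0.7243
P_2 = 1/(1+e^{2.4360}) = 0.0805
P_3 = 1/(1+e^{0.6968}) = 0.3325
L = (1−P_1) × (1−P_2) × P_3 = 0.2757 × 0.9195 × 0.3325 = 0.08429

0.0843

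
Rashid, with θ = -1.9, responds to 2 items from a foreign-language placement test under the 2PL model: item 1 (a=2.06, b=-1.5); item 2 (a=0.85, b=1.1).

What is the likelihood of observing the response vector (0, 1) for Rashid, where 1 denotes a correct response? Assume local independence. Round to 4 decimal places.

0.0503

P(θ) = 1 / (1 + exp(−a(θ − b)))
P_1 = 1/(1+e^{0.8240}) = 0.3049
P_2 = 1/(1+e^{2.5500}) = 0.0724
L = (1−P_1) × P_2 = 0.6951 × 0.0724 = 0.05034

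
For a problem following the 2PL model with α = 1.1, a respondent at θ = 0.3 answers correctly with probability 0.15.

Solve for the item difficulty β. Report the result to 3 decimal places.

P(θ) = 1 / (1 + exp(−α(θ − β)))
logit(0.15) = ln(0.15/0.85) = -1.7346
β = θ − logit/(α) = 0.3 − (-1.7346)/1.1000 = 1.8769

1.877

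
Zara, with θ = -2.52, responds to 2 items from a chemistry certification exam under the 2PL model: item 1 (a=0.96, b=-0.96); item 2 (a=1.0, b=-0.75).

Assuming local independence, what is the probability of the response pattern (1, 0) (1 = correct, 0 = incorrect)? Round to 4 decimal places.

P(θ) = 1 / (1 + exp(−a(θ − b)))
P_1 = 1/(1+e^{1.4976}) = 0.1828
P_2 = 1/(1+e^{1.7700}) = 0.1455
L = P_1 × (1−P_2) = 0.1828 × 0.8545 = 0.15618

0.1562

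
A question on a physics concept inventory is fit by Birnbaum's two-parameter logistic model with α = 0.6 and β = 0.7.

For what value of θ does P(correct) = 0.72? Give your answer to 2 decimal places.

2.27

P(θ) = 1 / (1 + exp(−α(θ − β)))
logit = ln(0.7200/0.2800) = 0.9445
θ = β + logit/(α) = 0.7 + 0.9445/0.6000 = 2.2741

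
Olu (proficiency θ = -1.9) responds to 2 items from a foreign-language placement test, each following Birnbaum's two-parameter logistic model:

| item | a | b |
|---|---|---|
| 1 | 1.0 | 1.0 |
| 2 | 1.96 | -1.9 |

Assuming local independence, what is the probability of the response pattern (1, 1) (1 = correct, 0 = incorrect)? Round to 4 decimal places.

0.0261

P(θ) = 1 / (1 + exp(−a(θ − b)))
P_1 = 1/(1+e^{2.9000}) = 0.0522
P_2 = 1/(1+e^{0.0000}) = 0.5000
L = P_1 × P_2 = 0.0522 × 0.5000 = 0.02608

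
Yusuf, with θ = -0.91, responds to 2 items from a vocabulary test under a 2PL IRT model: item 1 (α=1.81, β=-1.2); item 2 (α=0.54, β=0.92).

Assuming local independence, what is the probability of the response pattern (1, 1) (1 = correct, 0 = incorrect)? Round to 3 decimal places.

0.170

P(θ) = 1 / (1 + exp(−α(θ − β)))
P_1 = 1/(1+e^{-0.5249}) = 0.6283
P_2 = 1/(1+e^{0.9882}) = 0.2713
L = P_1 × P_2 = 0.6283 × 0.2713 = 0.17044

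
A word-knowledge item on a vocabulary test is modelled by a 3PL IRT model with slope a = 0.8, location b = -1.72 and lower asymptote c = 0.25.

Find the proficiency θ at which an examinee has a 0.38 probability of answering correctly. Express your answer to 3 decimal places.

-3.673

P(θ) = c + (1 − c) · 1 / (1 + exp(−a(θ − b)))
Remove guessing floor: (0.38 − 0.25)/(1 − 0.25) = 0.1733
logit = ln(0.1733/0.8267) = -1.5622
θ = b + logit/(a) = -1.72 + (-1.5622)/0.8000 = -3.6727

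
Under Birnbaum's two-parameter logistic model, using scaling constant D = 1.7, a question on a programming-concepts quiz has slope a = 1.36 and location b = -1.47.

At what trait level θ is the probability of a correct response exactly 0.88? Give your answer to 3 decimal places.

-0.608

P(θ) = 1 / (1 + exp(−D·a(θ − b)))
logit = ln(0.8800/0.1200) = 1.9924
θ = b + logit/(1.7·a) = -1.47 + 1.9924/2.3120 = -0.6082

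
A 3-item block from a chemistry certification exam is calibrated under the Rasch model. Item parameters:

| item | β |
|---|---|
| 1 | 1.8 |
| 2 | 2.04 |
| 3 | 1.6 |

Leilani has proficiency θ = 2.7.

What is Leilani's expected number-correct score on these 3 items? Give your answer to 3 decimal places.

2.120

P(θ) = 1 / (1 + exp(−(θ − β)))
P_1 = 1/(1+e^{-0.9000}) = 0.7109
P_2 = 1/(1+e^{-0.6600}) = 0.6593
P_3 = 1/(1+e^{-1.1000}) = 0.7503
E[score] = 0.7109 + 0.6593 + 0.7503 = 2.1205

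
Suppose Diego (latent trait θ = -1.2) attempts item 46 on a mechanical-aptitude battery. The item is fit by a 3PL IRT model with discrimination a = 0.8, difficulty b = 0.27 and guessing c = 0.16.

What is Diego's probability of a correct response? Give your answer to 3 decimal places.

P(θ) = c + (1 − c) · 1 / (1 + exp(−a(θ − b)))
Exponent: 0.8 × (-1.2 − 0.27) = -1.1760
1/(1 + e^{1.1760}) = 0.2358
P = 0.16 + 0.84 × 0.2358 = 0.3580

0.358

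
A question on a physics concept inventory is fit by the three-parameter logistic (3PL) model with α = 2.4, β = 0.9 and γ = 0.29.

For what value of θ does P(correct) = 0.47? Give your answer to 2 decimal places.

P(θ) = γ + (1 − γ) · 1 / (1 + exp(−α(θ − β)))
Remove guessing floor: (0.47 − 0.29)/(1 − 0.29) = 0.2535
logit = ln(0.2535/0.7465) = -1.0799
θ = β + logit/(α) = 0.9 + (-1.0799)/2.4000 = 0.4500

0.45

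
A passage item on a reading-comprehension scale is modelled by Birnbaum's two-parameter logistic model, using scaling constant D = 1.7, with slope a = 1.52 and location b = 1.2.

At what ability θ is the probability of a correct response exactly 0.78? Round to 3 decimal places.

P(θ) = 1 / (1 + exp(−D·a(θ − b)))
logit = ln(0.7800/0.2200) = 1.2657
θ = b + logit/(1.7·a) = 1.2 + 1.2657/2.5840 = 1.6898

1.690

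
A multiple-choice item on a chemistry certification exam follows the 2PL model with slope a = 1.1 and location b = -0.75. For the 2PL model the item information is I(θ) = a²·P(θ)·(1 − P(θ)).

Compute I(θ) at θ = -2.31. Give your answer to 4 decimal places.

0.1563

P = 1/(1+e^{1.7160}) = 0.1524
P(1−P) = 0.1524 × 0.8476 = 0.1292
I = a² × P(1−P) = 1.1² × 0.1292 = 0.15629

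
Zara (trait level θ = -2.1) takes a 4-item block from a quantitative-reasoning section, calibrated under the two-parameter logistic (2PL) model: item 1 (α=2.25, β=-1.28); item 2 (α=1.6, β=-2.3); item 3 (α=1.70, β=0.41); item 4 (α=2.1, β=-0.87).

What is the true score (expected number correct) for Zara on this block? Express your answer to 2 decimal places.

P(θ) = 1 / (1 + exp(−α(θ − β)))
P_1 = 1/(1+e^{1.8450}) = 0.1365
P_2 = 1/(1+e^{-0.3200}) = 0.5793
P_3 = 1/(1+e^{4.2670}) = 0.0138
P_4 = 1/(1+e^{2.5830}) = 0.0702
E[score] = 0.1365 + 0.5793 + 0.0138 + 0.0702 = 0.7999

0.80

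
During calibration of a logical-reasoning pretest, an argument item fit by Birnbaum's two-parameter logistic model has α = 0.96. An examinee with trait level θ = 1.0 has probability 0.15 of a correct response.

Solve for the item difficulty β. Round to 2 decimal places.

2.81

P(θ) = 1 / (1 + exp(−α(θ − β)))
logit(0.15) = ln(0.15/0.85) = -1.7346
β = θ − logit/(α) = 1.0 − (-1.7346)/0.9600 = 2.8069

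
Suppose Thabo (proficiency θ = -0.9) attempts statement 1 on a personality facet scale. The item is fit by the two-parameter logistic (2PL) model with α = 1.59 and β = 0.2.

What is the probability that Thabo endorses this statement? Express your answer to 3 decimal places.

P(θ) = 1 / (1 + exp(−α(θ − β)))
Exponent: 1.59 × (-0.9 − 0.2) = -1.7490
1/(1 + e^{1.7490}) = 0.1482

0.148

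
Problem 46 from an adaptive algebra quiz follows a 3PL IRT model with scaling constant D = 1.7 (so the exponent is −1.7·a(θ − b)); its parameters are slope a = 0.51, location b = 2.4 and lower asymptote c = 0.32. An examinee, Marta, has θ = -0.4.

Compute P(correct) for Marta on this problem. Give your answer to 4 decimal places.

P(θ) = c + (1 − c) · 1 / (1 + exp(−D·a(θ − b)))
Exponent: 1.7 × 0.51 × (-0.4 − 2.4) = -2.4276
1/(1 + e^{2.4276}) = 0.0811
P = 0.32 + 0.68 × 0.0811 = 0.3751

0.3751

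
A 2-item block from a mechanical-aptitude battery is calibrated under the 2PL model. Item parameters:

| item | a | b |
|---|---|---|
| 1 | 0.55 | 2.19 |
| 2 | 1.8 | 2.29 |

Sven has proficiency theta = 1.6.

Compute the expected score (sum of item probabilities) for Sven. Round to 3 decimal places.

0.644

P(theta) = 1 / (1 + exp(−a(theta − b)))
P_1 = 1/(1+e^{0.3245}) = 0.4196
P_2 = 1/(1+e^{1.2420}) = 0.2241
E[score] = 0.4196 + 0.2241 = 0.6437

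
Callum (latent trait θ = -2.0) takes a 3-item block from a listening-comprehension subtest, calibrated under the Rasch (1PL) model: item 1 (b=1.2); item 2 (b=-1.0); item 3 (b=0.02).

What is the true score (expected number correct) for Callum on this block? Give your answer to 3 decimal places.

P(θ) = 1 / (1 + exp(−(θ − b)))
P_1 = 1/(1+e^{3.2000}) = 0.0392
P_2 = 1/(1+e^{1.0000}) = 0.2689
P_3 = 1/(1+e^{2.0200}) = 0.1171
E[score] = 0.0392 + 0.2689 + 0.1171 = 0.4252

0.425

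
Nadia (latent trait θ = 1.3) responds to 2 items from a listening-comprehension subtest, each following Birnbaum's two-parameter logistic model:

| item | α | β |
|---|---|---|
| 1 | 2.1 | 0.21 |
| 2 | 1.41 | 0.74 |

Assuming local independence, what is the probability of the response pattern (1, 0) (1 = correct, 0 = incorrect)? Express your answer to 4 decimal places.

0.2835

P(θ) = 1 / (1 + exp(−α(θ − β)))
P_1 = 1/(1+e^{-2.2890}) = 0.9080
P_2 = 1/(1+e^{-0.7896}) = 0.6877
L = P_1 × (1−P_2) = 0.9080 × 0.3123 = 0.28352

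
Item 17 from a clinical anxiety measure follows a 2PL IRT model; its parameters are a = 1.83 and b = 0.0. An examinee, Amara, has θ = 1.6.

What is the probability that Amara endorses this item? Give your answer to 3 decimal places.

0.949

P(θ) = 1 / (1 + exp(−a(θ − b)))
Exponent: 1.83 × (1.6 − 0.0) = 2.9280
1/(1 + e^{-2.9280}) = 0.9492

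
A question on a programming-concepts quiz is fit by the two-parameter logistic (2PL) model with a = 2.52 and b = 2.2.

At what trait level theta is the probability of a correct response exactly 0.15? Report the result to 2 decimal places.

P(theta) = 1 / (1 + exp(−a(theta − b)))
logit = ln(0.1500/0.8500) = -1.7346
theta = b + logit/(a) = 2.2 + (-1.7346)/2.5200 = 1.5117

1.51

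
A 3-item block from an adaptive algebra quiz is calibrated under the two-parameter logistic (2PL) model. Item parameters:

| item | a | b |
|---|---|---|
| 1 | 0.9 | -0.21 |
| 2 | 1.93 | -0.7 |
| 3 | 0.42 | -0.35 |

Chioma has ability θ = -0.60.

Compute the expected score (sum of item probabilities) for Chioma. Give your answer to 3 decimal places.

P(θ) = 1 / (1 + exp(−a(θ − b)))
P_1 = 1/(1+e^{0.3510}) = 0.4131
P_2 = 1/(1+e^{-0.1930}) = 0.5481
P_3 = 1/(1+e^{0.1050}) = 0.4738
E[score] = 0.4131 + 0.5481 + 0.4738 = 1.4350

1.435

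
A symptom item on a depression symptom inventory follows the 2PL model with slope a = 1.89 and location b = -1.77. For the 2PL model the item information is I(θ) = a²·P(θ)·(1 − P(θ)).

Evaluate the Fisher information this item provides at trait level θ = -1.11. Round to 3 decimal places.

P = 1/(1+e^{-1.2474}) = 0.7768
P(1−P) = 0.7768 × 0.2232 = 0.1734
I = a² × P(1−P) = 1.89² × 0.1734 = 0.61924

0.619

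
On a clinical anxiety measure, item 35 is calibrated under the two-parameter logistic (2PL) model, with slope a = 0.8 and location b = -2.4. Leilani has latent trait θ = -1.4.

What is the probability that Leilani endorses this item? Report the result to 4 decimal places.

P(θ) = 1 / (1 + exp(−a(θ − b)))
Exponent: 0.8 × (-1.4 − (-2.4)) = 0.8000
1/(1 + e^{-0.8000}) = 0.6900

0.6900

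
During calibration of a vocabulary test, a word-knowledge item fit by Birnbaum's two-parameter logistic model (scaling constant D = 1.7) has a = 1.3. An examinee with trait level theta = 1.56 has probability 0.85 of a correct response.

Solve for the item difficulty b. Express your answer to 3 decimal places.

0.775

P(theta) = 1 / (1 + exp(−D·a(theta − b)))
logit(0.85) = ln(0.85/0.15) = 1.7346
b = theta − logit/(1.7·a) = 1.56 − 1.7346/2.2100 = 0.7751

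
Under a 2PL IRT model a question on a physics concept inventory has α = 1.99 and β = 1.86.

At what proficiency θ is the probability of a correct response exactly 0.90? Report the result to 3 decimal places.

P(θ) = 1 / (1 + exp(−α(θ − β)))
logit = ln(0.9000/0.1000) = 2.1972
θ = β + logit/(α) = 1.86 + 2.1972/1.9900 = 2.9641

2.964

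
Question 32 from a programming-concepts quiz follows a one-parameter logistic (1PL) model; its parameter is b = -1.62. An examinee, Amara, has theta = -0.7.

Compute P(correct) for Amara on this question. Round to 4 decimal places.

P(theta) = 1 / (1 + exp(−(theta − b)))
Exponent: (-0.7 − (-1.62)) = 0.9200
1/(1 + e^{-0.9200}) = 0.7150
P = 0.7150

0.7150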